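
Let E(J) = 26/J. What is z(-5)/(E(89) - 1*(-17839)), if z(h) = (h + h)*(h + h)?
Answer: 8900/1587697 ≈ 0.0056056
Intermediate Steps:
z(h) = 4*h² (z(h) = (2*h)*(2*h) = 4*h²)
z(-5)/(E(89) - 1*(-17839)) = (4*(-5)²)/(26/89 - 1*(-17839)) = (4*25)/(26*(1/89) + 17839) = 100/(26/89 + 17839) = 100/(1587697/89) = (89/1587697)*100 = 8900/1587697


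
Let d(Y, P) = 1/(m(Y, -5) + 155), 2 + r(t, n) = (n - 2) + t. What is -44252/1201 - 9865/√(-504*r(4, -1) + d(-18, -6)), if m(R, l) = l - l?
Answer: -44252/1201 - 9865*√12108755/78121 ≈ -476.27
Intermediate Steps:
m(R, l) = 0
r(t, n) = -4 + n + t (r(t, n) = -2 + ((n - 2) + t) = -2 + ((-2 + n) + t) = -2 + (-2 + n + t) = -4 + n + t)
d(Y, P) = 1/155 (d(Y, P) = 1/(0 + 155) = 1/155)
-44252/1201 - 9865/√(-504*r(4, -1) + d(-18, -6)) = -44252/1201 - 9865/√(-504*(-4 - 1 + 4) + 1/155) = -44252*1/1201 - 9865/√(-504*(-1) + 1/155) = -44252/1201 - 9865/√(504 + 1/155) = -44252/1201 - 9865*√12108755/78121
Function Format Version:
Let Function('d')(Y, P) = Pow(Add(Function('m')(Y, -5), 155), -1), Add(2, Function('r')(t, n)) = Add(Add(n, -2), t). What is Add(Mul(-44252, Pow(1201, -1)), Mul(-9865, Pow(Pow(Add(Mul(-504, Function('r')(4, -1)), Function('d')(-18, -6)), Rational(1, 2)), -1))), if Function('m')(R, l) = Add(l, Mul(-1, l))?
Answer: Add(Rational(-44252, 1201), Mul(Rational(-9865, 78121), Pow(12108755, Rational(1, 2)))) ≈ -476.27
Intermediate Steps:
Function('m')(R, l) = 0
Function('r')(t, n) = Add(-4, n, t) (Function('r')(t, n) = Add(-2, Add(Add(n, -2), t)) = Add(-2, Add(Add(-2, n), t)) = Add(-2, Add(-2, n, t)) = Add(-4, n, t))
Function('d')(Y, P) = Rational(1, 155) (Function('d')(Y, P) = Pow(Add(0, 155), -1) = Pow(155, -1) = Rational(1, 155))
Add(Mul(-44252, Pow(1201, -1)), Mul(-9865, Pow(Pow(Add(Mul(-504, Function('r')(4, -1)), Function('d')(-18, -6)), Rational(1, 2)), -1))) = Add(Mul(-44252, Pow(1201, -1)), Mul(-9865, Pow(Pow(Add(Mul(-504, Add(-4, -1, 4)), Rational(1, 155)), Rational(1, 2)), -1))) = Add(Mul(-44252, Rational(1, 1201)), Mul(-9865, Pow(Pow(Add(Mul(-504, -1), Rational(1, 155)), Rational(1, 2)), -1))) = Add(Rational(-44252, 1201), Mul(-9865, Pow(Pow(Add(504, Rational(1, 155)), Rational(1, 2)), -1))) = Add(Rational(-44252, 1201), Mul(-9865, Pow(Pow(Rational(78121, 155), Rational(1, 2)), -1))) = Add(Rational(-44252, 1201), Mul(-9865, Pow(Mul(Rational(1, 155), Pow(12108755, Rational(1, 2))), -1))) = Add(Rational(-44252, 1201), Mul(-9865, Mul(Rational(1, 78121), Pow(12108755, Rational(1, 2))))) = Add(Rational(-44252, 1201), Mul(Rational(-9865, 78121), Pow(12108755, Rational(1, 2))))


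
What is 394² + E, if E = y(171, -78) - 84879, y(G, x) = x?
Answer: 70279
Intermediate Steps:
E = -84957 (E = -78 - 84879 = -84957)
394² + E = 394² - 84957 = 155236 - 84957 = 70279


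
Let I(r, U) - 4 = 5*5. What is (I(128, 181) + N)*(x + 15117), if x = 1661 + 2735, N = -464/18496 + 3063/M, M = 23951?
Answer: 15723176807949/27687356 ≈ 5.6788e+5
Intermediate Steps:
I(r, U) = 29 (I(r, U) = 4 + 5*5 = 4 + 25 = 29)
N = 2846249/27687356 (N = -464/18496 + 3063/23951 = -464*1/18496 + 3063*(1/23951) = -29/1156 + 3063/23951 = 2846249/27687356 ≈ 0.10280)
x = 4396
(I(128, 181) + N)*(x + 15117) = (29 + 2846249/27687356)*(4396 + 15117) = (805779573/27687356)*19513 = 15723176807949/27687356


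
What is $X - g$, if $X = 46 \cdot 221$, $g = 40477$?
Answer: $-30311$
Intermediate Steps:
$X = 10166$
$X - g = 10166 - 40477 = -30311$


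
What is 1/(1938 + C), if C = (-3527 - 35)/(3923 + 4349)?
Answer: 4136/8013787 ≈ 0.00051611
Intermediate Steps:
C = -1781/4136 (C = -3562/8272 = -3562*1/8272 = -1781/4136 ≈ -0.43061)
1/(1938 + C) = 1/(1938 - 1781/4136) = 1/(8013787/4136) = 4136/8013787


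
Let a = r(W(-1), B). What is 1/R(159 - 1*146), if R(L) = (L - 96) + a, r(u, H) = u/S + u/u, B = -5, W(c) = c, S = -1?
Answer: -1/81 ≈ -0.012346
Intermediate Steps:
r(u, H) = 1 - u (r(u, H) = u/(-1) + u/u = u*(-1) + 1 = -u + 1 = 1 - u)
a = 2 (a = 1 - 1*(-1) = 1 + 1 = 2)
R(L) = -94 + L (R(L) = (L - 96) + 2 = (-96 + L) + 2 = -94 + L)
1/R(159 - 1*146) = 1/(-94 + (159 - 1*146)) = 1/(-94 + (159 - 146)) = 1/(-94 + 13) = 1/(-81) = -1/81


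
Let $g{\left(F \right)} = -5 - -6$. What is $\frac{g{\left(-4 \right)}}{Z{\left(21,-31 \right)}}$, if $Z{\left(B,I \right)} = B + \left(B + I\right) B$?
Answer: $- \frac{1}{189} \approx -0.005291$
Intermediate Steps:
$g{\left(F \right)} = 1$ ($g{\left(F \right)} = -5 + 6 = 1$)
$Z{\left(B,I \right)} = B + B \left(B + I\right)$
$\frac{g{\left(-4 \right)}}{Z{\left(21,-31 \right)}} = 1 \frac{1}{21 \left(1 + 21 - 31\right)} = 1 \frac{1}{21 \left(-9\right)} = 1 \frac{1}{-189} = 1 \left(- \frac{1}{189}\right) = - \frac{1}{189}$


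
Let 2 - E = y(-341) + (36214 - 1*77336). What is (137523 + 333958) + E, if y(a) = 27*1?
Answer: 512578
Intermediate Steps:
y(a) = 27
E = 41097 (E = 2 - (27 + (36214 - 1*77336)) = 2 - (27 + (36214 - 77336)) = 2 - (27 - 41122) = 2 - 1*(-41095) = 2 + 41095 = 41097)
(137523 + 333958) + E = (137523 + 333958) + 41097 = 471481 + 41097 = 512578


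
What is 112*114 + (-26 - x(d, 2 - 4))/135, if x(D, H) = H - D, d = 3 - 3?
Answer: 574552/45 ≈ 12768.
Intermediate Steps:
d = 0
112*114 + (-26 - x(d, 2 - 4))/135 = 112*114 + (-26 - ((2 - 4) - 1*0))/135 = 12768 + (-26 - (-2 + 0))*(1/135) = 12768 + (-26 - 1*(-2))*(1/135) = 12768 + (-26 + 2)*(1/135) = 12768 - 24*1/135 = 12768 - 8/45 = 574552/45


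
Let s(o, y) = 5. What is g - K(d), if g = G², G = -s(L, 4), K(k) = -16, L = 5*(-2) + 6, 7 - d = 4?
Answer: 41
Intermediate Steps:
d = 3 (d = 7 - 1*4 = 7 - 4 = 3)
L = -4 (L = -10 + 6 = -4)
G = -5 (G = -1*5 = -5)
g = 25 (g = (-5)² = 25)
g - K(d) = 25 - 1*(-16) = 25 + 16 = 41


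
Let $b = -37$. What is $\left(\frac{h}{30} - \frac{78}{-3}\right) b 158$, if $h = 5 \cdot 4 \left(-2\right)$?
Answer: $- \frac{432604}{3} \approx -1.442 \cdot 10^{5}$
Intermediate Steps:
$h = -40$ ($h = 20 \left(-2\right) = -40$)
$\left(\frac{h}{30} - \frac{78}{-3}\right) b 158 = \left(- \frac{40}{30} - \frac{78}{-3}\right) \left(-37\right) 158 = \left(\left(-40\right) \frac{1}{30} - -26\right) \left(-37\right) 158 = \left(- \frac{4}{3} + 26\right) \left(-37\right) 158 = \frac{74}{3} \left(-37\right) 158 = \left(- \frac{2738}{3}\right) 158 = - \frac{432604}{3}$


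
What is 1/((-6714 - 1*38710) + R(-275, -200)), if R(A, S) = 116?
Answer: -1/45308 ≈ -2.2071e-5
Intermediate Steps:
1/((-6714 - 1*38710) + R(-275, -200)) = 1/((-6714 - 1*38710) + 116) = 1/((-6714 - 38710) + 116) = 1/(-45424 + 116) = 1/(-45308) = -1/45308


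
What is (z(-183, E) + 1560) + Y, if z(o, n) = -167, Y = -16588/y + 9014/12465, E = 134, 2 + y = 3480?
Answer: 30107843191/21676635 ≈ 1389.0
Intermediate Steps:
y = 3478 (y = -2 + 3480 = 3478)
Y = -87709364/21676635 (Y = -16588/3478 + 9014/12465 = -16588*1/3478 + 9014*(1/12465) = -8294/1739 + 9014/12465 = -87709364/21676635 ≈ -4.0463)
(z(-183, E) + 1560) + Y = (-167 + 1560) - 87709364/21676635 = 1393 - 87709364/21676635 = 30107843191/21676635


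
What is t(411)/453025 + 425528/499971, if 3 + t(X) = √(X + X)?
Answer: 192773322287/226499362275 + √822/453025 ≈ 0.85116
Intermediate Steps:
t(X) = -3 + √2*√X (t(X) = -3 + √(X + X) = -3 + √(2*X) = -3 + √2*√X)
t(411)/453025 + 425528/499971 = (-3 + √2*√411)/453025 + 425528/499971 = (-3 + √822)*(1/453025) + 425528*(1/499971) = (-3/453025 + √822/453025) + 425528/499971 = 192773322287/226499362275 + √822/453025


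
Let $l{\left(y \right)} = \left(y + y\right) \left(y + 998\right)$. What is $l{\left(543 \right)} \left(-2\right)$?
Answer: $-3347052$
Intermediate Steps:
$l{\left(y \right)} = 2 y \left(998 + y\right)$
$l{\left(543 \right)} \left(-2\right) = 2 \cdot 543 \left(998 + 543\right) \left(-2\right) = 2 \cdot 543 \cdot 1541 \left(-2\right) = 1673526 \left(-2\right) = -3347052$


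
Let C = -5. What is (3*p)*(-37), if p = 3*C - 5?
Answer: 2220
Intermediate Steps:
p = -20 (p = 3*(-5) - 5 = -15 - 5 = -20)
(3*p)*(-37) = (3*(-20))*(-37) = -60*(-37) = 2220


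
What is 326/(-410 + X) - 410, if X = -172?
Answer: -119473/291 ≈ -410.56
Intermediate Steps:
326/(-410 + X) - 410 = 326/(-410 - 172) - 410 = 326/(-582) - 410 = 326*(-1/582) - 410 = -163/291 - 410 = -119473/291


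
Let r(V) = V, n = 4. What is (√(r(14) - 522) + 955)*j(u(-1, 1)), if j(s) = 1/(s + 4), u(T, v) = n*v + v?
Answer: 955/9 + 2*I*√127/9 ≈ 106.11 + 2.5043*I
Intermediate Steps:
u(T, v) = 5*v (u(T, v) = 4*v + v = 5*v)
j(s) = 1/(4 + s)
(√(r(14) - 522) + 955)*j(u(-1, 1)) = (√(14 - 522) + 955)/(4 + 5*1) = (√(-508) + 955)/(4 + 5) = (2*I*√127 + 955)/9 = (955 + 2*I*√127)*(⅑) = 955/9 + 2*I*√127/9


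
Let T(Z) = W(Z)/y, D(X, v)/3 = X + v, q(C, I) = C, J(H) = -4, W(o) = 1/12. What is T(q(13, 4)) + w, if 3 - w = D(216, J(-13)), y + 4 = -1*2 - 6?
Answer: -91153/144 ≈ -633.01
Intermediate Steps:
W(o) = 1/12
y = -12 (y = -4 + (-1*2 - 6) = -4 + (-2 - 6) = -4 - 8 = -12)
D(X, v) = 3*X + 3*v (D(X, v) = 3*(X + v) = 3*X + 3*v)
T(Z) = -1/144 (T(Z) = (1/12)/(-12) = (1/12)*(-1/12) = -1/144)
w = -633 (w = 3 - (3*216 + 3*(-4)) = 3 - (648 - 12) = 3 - 1*636 = 3 - 636 = -633)
T(q(13, 4)) + w = -1/144 - 633 = -91153/144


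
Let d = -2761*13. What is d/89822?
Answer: -35893/89822 ≈ -0.39960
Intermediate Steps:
d = -35893
d/89822 = -35893/89822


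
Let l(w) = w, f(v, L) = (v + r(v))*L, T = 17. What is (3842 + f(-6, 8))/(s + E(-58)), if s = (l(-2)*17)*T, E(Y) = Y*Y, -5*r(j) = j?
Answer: 9509/6965 ≈ 1.3653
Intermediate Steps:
r(j) = -j/5
f(v, L) = 4*L*v/5 (f(v, L) = (v - v/5)*L = (4*v/5)*L = 4*L*v/5)
E(Y) = Y²
s = -578 (s = -2*17*17 = -34*17 = -578)
(3842 + f(-6, 8))/(s + E(-58)) = (3842 + (⅘)*8*(-6))/(-578 + (-58)²) = (3842 - 192/5)/(-578 + 3364) = (19018/5)/2786 = (19018/5)*(1/2786) = 9509/6965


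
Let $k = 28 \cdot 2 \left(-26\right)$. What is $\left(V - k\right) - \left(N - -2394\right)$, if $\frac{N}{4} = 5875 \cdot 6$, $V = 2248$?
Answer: $-139690$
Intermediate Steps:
$N = 141000$ ($N = 4 \cdot 5875 \cdot 6 = 4 \cdot 35250 = 141000$)
$k = -1456$ ($k = 56 \left(-26\right) = -1456$)
$\left(V - k\right) - \left(N - -2394\right) = \left(2248 - -1456\right) - \left(141000 - -2394\right) = \left(2248 + 1456\right) - \left(141000 + 2394\right) = 3704 - 143394 = -139690$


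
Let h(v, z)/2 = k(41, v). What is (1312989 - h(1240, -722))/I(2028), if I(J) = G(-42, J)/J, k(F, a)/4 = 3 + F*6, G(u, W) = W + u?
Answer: 443116986/331 ≈ 1.3387e+6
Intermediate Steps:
k(F, a) = 12 + 24*F (k(F, a) = 4*(3 + F*6) = 4*(3 + 6*F) = 12 + 24*F)
h(v, z) = 1992 (h(v, z) = 2*(12 + 24*41) = 2*(12 + 984) = 2*996 = 1992)
I(J) = (-42 + J)/J (I(J) = (J - 42)/J = (-42 + J)/J)
(1312989 - h(1240, -722))/I(2028) = (1312989 - 1*1992)/(((-42 + 2028)/2028)) = (1312989 - 1992)/(((1/2028)*1986)) = 1310997/(331/338) = 1310997*(338/331) = 443116986/331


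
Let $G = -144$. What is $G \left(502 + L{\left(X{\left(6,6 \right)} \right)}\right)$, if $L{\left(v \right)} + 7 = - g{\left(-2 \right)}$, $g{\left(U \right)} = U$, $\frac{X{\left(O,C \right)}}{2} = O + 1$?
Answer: $-71568$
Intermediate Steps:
$X{\left(O,C \right)} = 2 + 2 O$ ($X{\left(O,C \right)} = 2 \left(O + 1\right) = 2 \left(1 + O\right) = 2 + 2 O$)
$L{\left(v \right)} = -5$ ($L{\left(v \right)} = -7 - -2 = -7 + 2 = -5$)
$G \left(502 + L{\left(X{\left(6,6 \right)} \right)}\right) = - 144 \left(502 - 5\right) = \left(-144\right) 497 = -71568$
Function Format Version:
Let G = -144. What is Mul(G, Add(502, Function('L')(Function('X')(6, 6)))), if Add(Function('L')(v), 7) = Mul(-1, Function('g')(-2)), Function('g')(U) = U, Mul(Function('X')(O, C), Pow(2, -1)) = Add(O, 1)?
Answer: -71568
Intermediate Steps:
Function('X')(O, C) = Add(2, Mul(2, O)) (Function('X')(O, C) = Mul(2, Add(O, 1)) = Mul(2, Add(1, O)) = Add(2, Mul(2, O)))
Function('L')(v) = -5 (Function('L')(v) = Add(-7, Mul(-1, -2)) = Add(-7, 2) = -5)
Mul(G, Add(502, Function('L')(Function('X')(6, 6)))) = Mul(-144, Add(502, -5)) = Mul(-144, 497) = -71568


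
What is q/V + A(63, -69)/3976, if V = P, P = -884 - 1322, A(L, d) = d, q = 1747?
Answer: -3549143/4385528 ≈ -0.80929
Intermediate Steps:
P = -2206
V = -2206
q/V + A(63, -69)/3976 = 1747/(-2206) - 69/3976 = 1747*(-1/2206) - 69*1/3976 = -1747/2206 - 69/3976 = -3549143/4385528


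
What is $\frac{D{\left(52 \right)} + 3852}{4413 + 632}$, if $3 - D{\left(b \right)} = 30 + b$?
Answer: $\frac{3773}{5045} \approx 0.74787$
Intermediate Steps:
$D{\left(b \right)} = -27 - b$ ($D{\left(b \right)} = 3 - \left(30 + b\right) = -27 - b$)
$\frac{D{\left(52 \right)} + 3852}{4413 + 632} = \frac{\left(-27 - 52\right) + 3852}{4413 + 632} = \frac{\left(-27 - 52\right) + 3852}{5045} = \left(-79 + 3852\right) \frac{1}{5045} = 3773 \cdot \frac{1}{5045} = \frac{3773}{5045}$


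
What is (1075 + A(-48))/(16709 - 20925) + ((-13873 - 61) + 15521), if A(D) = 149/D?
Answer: 321106565/202368 ≈ 1586.7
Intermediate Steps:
(1075 + A(-48))/(16709 - 20925) + ((-13873 - 61) + 15521) = (1075 + 149/(-48))/(16709 - 20925) + ((-13873 - 61) + 15521) = (1075 + 149*(-1/48))/(-4216) + (-13934 + 15521) = (1075 - 149/48)*(-1/4216) + 1587 = (51451/48)*(-1/4216) + 1587 = -51451/202368 + 1587 = 321106565/202368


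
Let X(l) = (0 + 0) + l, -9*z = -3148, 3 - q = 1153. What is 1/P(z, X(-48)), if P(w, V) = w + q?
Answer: -9/7202 ≈ -0.0012497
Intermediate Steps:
q = -1150 (q = 3 - 1*1153 = 3 - 1153 = -1150)
z = 3148/9 (z = -1/9*(-3148) = 3148/9 ≈ 349.78)
X(l) = l (X(l) = 0 + l = l)
P(w, V) = -1150 + w (P(w, V) = w - 1150 = -1150 + w)
1/P(z, X(-48)) = 1/(-1150 + 3148/9) = 1/(-7202/9) = -9/7202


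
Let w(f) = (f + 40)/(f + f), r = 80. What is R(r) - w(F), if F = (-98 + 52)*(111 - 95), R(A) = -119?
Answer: -21983/184 ≈ -119.47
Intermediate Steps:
F = -736 (F = -46*16 = -736)
w(f) = (40 + f)/(2*f) (w(f) = (40 + f)/((2*f)) = (40 + f)*(1/(2*f)) = (40 + f)/(2*f))
R(r) - w(F) = -119 - (40 - 736)/(2*(-736)) = -119 - (-1)*(-696)/(2*736) = -119 - 1*87/184 = -119 - 87/184 = -21983/184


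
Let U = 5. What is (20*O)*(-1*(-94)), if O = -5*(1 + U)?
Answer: -56400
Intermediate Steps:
O = -30 (O = -5*(1 + 5) = -5*6 = -30)
(20*O)*(-1*(-94)) = (20*(-30))*(-1*(-94)) = -600*94 = -56400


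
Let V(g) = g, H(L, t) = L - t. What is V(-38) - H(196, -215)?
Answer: -449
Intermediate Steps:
V(-38) - H(196, -215) = -38 - (196 - 1*(-215)) = -38 - (196 + 215) = -38 - 1*411 = -38 - 411 = -449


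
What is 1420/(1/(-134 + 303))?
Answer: 239980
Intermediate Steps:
1420/(1/(-134 + 303)) = 1420/(1/169) = 1420*169 = 239980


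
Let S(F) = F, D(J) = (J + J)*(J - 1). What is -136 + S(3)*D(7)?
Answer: 116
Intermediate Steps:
D(J) = 2*J*(-1 + J) (D(J) = (2*J)*(-1 + J) = 2*J*(-1 + J))
-136 + S(3)*D(7) = -136 + 3*(2*7*(-1 + 7)) = -136 + 3*(2*7*6) = -136 + 3*84 = -136 + 252 = 116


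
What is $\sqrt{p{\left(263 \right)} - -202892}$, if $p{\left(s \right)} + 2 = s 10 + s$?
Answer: $\sqrt{205783} \approx 453.63$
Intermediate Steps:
$p{\left(s \right)} = -2 + 11 s$ ($p{\left(s \right)} = -2 + \left(s 10 + s\right) = -2 + \left(10 s + s\right) = -2 + 11 s$)
$\sqrt{p{\left(263 \right)} - -202892} = \sqrt{\left(-2 + 11 \cdot 263\right) - -202892} = \sqrt{\left(-2 + 2893\right) + \left(-37777 + 240669\right)} = \sqrt{2891 + 202892} = \sqrt{205783}$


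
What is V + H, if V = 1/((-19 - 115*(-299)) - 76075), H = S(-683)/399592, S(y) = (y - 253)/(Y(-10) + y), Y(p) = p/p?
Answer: -29185265/1420826177562 ≈ -2.0541e-5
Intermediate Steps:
Y(p) = 1
S(y) = (-253 + y)/(1 + y) (S(y) = (y - 253)/(1 + y) = (-253 + y)/(1 + y))
H = 117/34065218 (H = ((-253 - 683)/(1 - 683))/399592 = (-936/(-682))*(1/399592) = -1/682*(-936)*(1/399592) = (468/341)*(1/399592) = 117/34065218 ≈ 3.4346e-6)
V = -1/41709 (V = 1/((-19 + 34385) - 76075) = 1/(34366 - 76075) = 1/(-41709) = -1/41709 ≈ -2.3976e-5)
V + H = -1/41709 + 117/34065218 = -29185265/1420826177562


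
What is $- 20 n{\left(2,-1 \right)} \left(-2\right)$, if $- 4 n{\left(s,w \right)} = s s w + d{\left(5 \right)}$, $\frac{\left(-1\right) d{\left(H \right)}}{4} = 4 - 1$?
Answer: $160$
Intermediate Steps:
$d{\left(H \right)} = -12$ ($d{\left(H \right)} = - 4 \left(4 - 1\right) = \left(-4\right) 3 = -12$)
$n{\left(s,w \right)} = 3 - \frac{w s^{2}}{4}$ ($n{\left(s,w \right)} = - \frac{s s w - 12}{4} = - \frac{s^{2} w - 12}{4} = - \frac{w s^{2} - 12}{4} = - \frac{-12 + w s^{2}}{4} = 3 - \frac{w s^{2}}{4}$)
$- 20 n{\left(2,-1 \right)} \left(-2\right) = - 20 \left(3 - - \frac{2^{2}}{4}\right) \left(-2\right) = - 20 \left(3 - \left(- \frac{1}{4}\right) 4\right) \left(-2\right) = - 20 \left(3 + 1\right) \left(-2\right) = \left(-20\right) 4 \left(-2\right) = \left(-80\right) \left(-2\right) = 160$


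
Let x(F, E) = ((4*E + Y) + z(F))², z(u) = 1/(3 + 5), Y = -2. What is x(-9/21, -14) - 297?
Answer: 195361/64 ≈ 3052.5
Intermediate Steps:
z(u) = ⅛ (z(u) = 1/8 = ⅛)
x(F, E) = (-15/8 + 4*E)² (x(F, E) = ((4*E - 2) + ⅛)² = ((-2 + 4*E) + ⅛)² = (-15/8 + 4*E)²)
x(-9/21, -14) - 297 = (-15 + 32*(-14))²/64 - 297 = (-15 - 448)²/64 - 297 = (1/64)*(-463)² - 297 = (1/64)*214369 - 297 = 214369/64 - 297 = 195361/64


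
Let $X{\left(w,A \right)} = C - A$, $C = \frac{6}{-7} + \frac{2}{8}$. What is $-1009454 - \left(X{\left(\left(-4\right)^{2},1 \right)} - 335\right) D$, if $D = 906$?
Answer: $- \frac{9862831}{14} \approx -7.0449 \cdot 10^{5}$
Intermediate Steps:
$C = - \frac{17}{28}$ ($C = 6 \left(- \frac{1}{7}\right) + 2 \cdot \frac{1}{8} = - \frac{6}{7} + \frac{1}{4} = - \frac{17}{28} \approx -0.60714$)
$X{\left(w,A \right)} = - \frac{17}{28} - A$
$-1009454 - \left(X{\left(\left(-4\right)^{2},1 \right)} - 335\right) D = -1009454 - \left(\left(- \frac{17}{28} - 1\right) - 335\right) 906 = -1009454 - \left(- \frac{45}{28} - 335\right) 906 = -1009454 - \left(- \frac{9425}{28}\right) 906 = -1009454 - - \frac{4269525}{14} = -1009454 + \frac{4269525}{14} = - \frac{9862831}{14}$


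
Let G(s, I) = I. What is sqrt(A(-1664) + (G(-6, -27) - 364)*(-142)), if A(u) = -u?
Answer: 9*sqrt(706) ≈ 239.14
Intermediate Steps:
sqrt(A(-1664) + (G(-6, -27) - 364)*(-142)) = sqrt(-1*(-1664) + (-27 - 364)*(-142)) = sqrt(1664 - 391*(-142)) = sqrt(1664 + 55522) = sqrt(57186) = 9*sqrt(706)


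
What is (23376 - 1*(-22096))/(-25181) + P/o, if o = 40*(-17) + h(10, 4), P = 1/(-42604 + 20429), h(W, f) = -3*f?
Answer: -697772362019/386404963100 ≈ -1.8058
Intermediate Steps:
P = -1/22175 (P = 1/(-22175) = -1/22175 ≈ -4.5096e-5)
o = -692 (o = 40*(-17) - 3*4 = -680 - 12 = -692)
(23376 - 1*(-22096))/(-25181) + P/o = (23376 - 1*(-22096))/(-25181) - 1/22175/(-692) = (23376 + 22096)*(-1/25181) - 1/22175*(-1/692) = 45472*(-1/25181) + 1/15345100 = -45472/25181 + 1/15345100 = -697772362019/386404963100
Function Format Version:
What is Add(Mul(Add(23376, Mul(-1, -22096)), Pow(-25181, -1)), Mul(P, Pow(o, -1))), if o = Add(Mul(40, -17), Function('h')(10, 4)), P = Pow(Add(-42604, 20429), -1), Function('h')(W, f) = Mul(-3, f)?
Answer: Rational(-697772362019, 386404963100) ≈ -1.8058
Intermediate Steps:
P = Rational(-1, 22175) (P = Pow(-22175, -1) = Rational(-1, 22175) ≈ -4.5096e-5)
o = -692 (o = Add(Mul(40, -17), Mul(-3, 4)) = Add(-680, -12) = -692)
Add(Mul(Add(23376, Mul(-1, -22096)), Pow(-25181, -1)), Mul(P, Pow(o, -1))) = Add(Mul(Add(23376, Mul(-1, -22096)), Pow(-25181, -1)), Mul(Rational(-1, 22175), Pow(-692, -1))) = Add(Mul(Add(23376, 22096), Rational(-1, 25181)), Mul(Rational(-1, 22175), Rational(-1, 692))) = Add(Mul(45472, Rational(-1, 25181)), Rational(1, 15345100)) = Add(Rational(-45472, 25181), Rational(1, 15345100)) = Rational(-697772362019, 386404963100)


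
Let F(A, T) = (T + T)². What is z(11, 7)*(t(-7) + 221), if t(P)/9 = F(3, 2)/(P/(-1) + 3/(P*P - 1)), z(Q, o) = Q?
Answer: 300047/113 ≈ 2655.3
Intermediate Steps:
F(A, T) = 4*T² (F(A, T) = (2*T)² = 4*T²)
t(P) = 144/(-P + 3/(-1 + P²)) (t(P) = 9*((4*2²)/(P/(-1) + 3/(P*P - 1))) = 9*((4*4)/(P*(-1) + 3/(P² - 1))) = 9*(16/(-P + 3/(-1 + P²))) = 144/(-P + 3/(-1 + P²)))
z(11, 7)*(t(-7) + 221) = 11*(144*(-1 + (-7)²)/(3 - 7 - 1*(-7)³) + 221) = 11*(144*(-1 + 49)/(3 - 7 - 1*(-343)) + 221) = 11*(144*48/(3 - 7 + 343) + 221) = 11*(144*48/339 + 221) = 11*(144*(1/339)*48 + 221) = 11*(2304/113 + 221) = 11*(27277/113) = 300047/113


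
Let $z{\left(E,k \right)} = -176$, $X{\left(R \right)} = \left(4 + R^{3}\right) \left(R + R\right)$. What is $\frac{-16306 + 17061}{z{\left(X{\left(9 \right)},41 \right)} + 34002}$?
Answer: $\frac{755}{33826} \approx 0.02232$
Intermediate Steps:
$X{\left(R \right)} = 2 R \left(4 + R^{3}\right)$ ($X{\left(R \right)} = \left(4 + R^{3}\right) 2 R = 2 R \left(4 + R^{3}\right)$)
$\frac{-16306 + 17061}{z{\left(X{\left(9 \right)},41 \right)} + 34002} = \frac{-16306 + 17061}{-176 + 34002} = \frac{755}{33826}$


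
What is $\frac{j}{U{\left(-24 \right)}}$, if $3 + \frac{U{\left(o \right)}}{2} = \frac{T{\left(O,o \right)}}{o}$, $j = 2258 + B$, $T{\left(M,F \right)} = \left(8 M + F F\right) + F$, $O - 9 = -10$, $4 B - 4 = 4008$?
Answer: $- \frac{9783}{154} \approx -63.526$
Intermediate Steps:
$B = 1003$ ($B = 1 + \frac{1}{4} \cdot 4008 = 1 + 1002 = 1003$)
$O = -1$ ($O = 9 - 10 = -1$)
$T{\left(M,F \right)} = F + F^{2} + 8 M$ ($T{\left(M,F \right)} = \left(8 M + F^{2}\right) + F = \left(F^{2} + 8 M\right) + F = F + F^{2} + 8 M$)
$j = 3261$ ($j = 2258 + 1003 = 3261$)
$U{\left(o \right)} = -6 + \frac{2 \left(-8 + o + o^{2}\right)}{o}$ ($U{\left(o \right)} = -6 + 2 \frac{o + o^{2} + 8 \left(-1\right)}{o} = -6 + 2 \frac{o + o^{2} - 8}{o} = -6 + 2 \frac{-8 + o + o^{2}}{o} = -6 + \frac{2 \left(-8 + o + o^{2}\right)}{o}$)
$\frac{j}{U{\left(-24 \right)}} = \frac{3261}{-4 - \frac{16}{-24} + 2 \left(-24\right)} = \frac{3261}{-4 - - \frac{2}{3} - 48} = \frac{3261}{-4 + \frac{2}{3} - 48} = \frac{3261}{- \frac{154}{3}} = 3261 \left(- \frac{3}{154}\right) = - \frac{9783}{154}$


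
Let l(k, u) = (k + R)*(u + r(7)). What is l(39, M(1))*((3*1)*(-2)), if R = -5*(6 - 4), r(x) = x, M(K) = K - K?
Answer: -1218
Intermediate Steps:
M(K) = 0
R = -10 (R = -5*2 = -10)
l(k, u) = (-10 + k)*(7 + u) (l(k, u) = (k - 10)*(u + 7) = (-10 + k)*(7 + u))
l(39, M(1))*((3*1)*(-2)) = (-70 - 10*0 + 7*39 + 39*0)*((3*1)*(-2)) = (-70 + 0 + 273 + 0)*(3*(-2)) = 203*(-6) = -1218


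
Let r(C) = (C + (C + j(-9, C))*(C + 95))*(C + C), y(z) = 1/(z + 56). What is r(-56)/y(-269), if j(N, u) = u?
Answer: -105538944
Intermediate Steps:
y(z) = 1/(56 + z)
r(C) = 2*C*(C + 2*C*(95 + C)) (r(C) = (C + (C + C)*(C + 95))*(C + C) = (C + (2*C)*(95 + C))*(2*C) = (C + 2*C*(95 + C))*(2*C) = 2*C*(C + 2*C*(95 + C)))
r(-56)/y(-269) = ((-56)²*(382 + 4*(-56)))/(1/(56 - 269)) = (3136*(382 - 224))/(1/(-213)) = (3136*158)/(-1/213) = 495488*(-213) = -105538944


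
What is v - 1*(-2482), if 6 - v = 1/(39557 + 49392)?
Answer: 221305111/88949 ≈ 2488.0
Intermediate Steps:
v = 533693/88949 (v = 6 - 1/(39557 + 49392) = 6 - 1/88949 = 533693/88949 ≈ 6.0000)
v - 1*(-2482) = 533693/88949 - 1*(-2482) = 533693/88949 + 2482 = 221305111/88949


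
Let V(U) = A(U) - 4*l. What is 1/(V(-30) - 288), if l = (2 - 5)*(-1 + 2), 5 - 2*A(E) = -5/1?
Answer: -1/271 ≈ -0.0036900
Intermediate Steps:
A(E) = 5 (A(E) = 5/2 - (-5)/(2*1) = 5/2 - (-5)/2 = 5/2 - 1/2*(-5) = 5/2 + 5/2 = 5)
l = -3 (l = -3*1 = -3)
V(U) = 17 (V(U) = 5 - 4*(-3) = 5 + 12 = 17)
1/(V(-30) - 288) = 1/(17 - 288) = 1/(-271) = -1/271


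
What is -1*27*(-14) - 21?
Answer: 357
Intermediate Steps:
-1*27*(-14) - 21 = -27*(-14) - 21 = 378 - 21 = 357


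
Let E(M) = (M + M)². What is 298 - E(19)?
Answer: -1146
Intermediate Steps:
E(M) = 4*M² (E(M) = (2*M)² = 4*M²)
298 - E(19) = 298 - 4*19² = 298 - 4*361 = 298 - 1*1444 = 298 - 1444 = -1146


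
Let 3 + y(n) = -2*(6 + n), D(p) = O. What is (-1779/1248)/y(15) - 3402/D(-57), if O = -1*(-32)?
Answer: -1989577/18720 ≈ -106.28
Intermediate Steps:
O = 32
D(p) = 32
y(n) = -15 - 2*n (y(n) = -3 - 2*(6 + n) = -3 + (-12 - 2*n) = -15 - 2*n)
(-1779/1248)/y(15) - 3402/D(-57) = (-1779/1248)/(-15 - 2*15) - 3402/32 = (-1779*1/1248)/(-15 - 30) - 3402*1/32 = -593/416/(-45) - 1701/16 = -593/416*(-1/45) - 1701/16 = 593/18720 - 1701/16 = -1989577/18720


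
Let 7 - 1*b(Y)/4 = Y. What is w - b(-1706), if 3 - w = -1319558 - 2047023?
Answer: 3359732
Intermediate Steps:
b(Y) = 28 - 4*Y
w = 3366584 (w = 3 - (-1319558 - 2047023) = 3 - 1*(-3366581) = 3 + 3366581 = 3366584)
w - b(-1706) = 3366584 - (28 - 4*(-1706)) = 3366584 - (28 + 6824) = 3366584 - 1*6852 = 3366584 - 6852 = 3359732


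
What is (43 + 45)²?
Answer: 7744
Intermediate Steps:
(43 + 45)² = 88² = 7744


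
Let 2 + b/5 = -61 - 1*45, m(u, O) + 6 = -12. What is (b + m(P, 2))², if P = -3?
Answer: 311364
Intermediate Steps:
m(u, O) = -18 (m(u, O) = -6 - 12 = -18)
b = -540 (b = -10 + 5*(-61 - 1*45) = -10 + 5*(-61 - 45) = -10 + 5*(-106) = -10 - 530 = -540)
(b + m(P, 2))² = (-540 - 18)² = (-558)² = 311364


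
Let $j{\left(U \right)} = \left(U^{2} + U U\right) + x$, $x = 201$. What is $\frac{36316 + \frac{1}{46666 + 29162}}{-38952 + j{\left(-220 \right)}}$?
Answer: $\frac{2753769649}{4401739572} \approx 0.62561$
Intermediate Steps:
$j{\left(U \right)} = 201 + 2 U^{2}$ ($j{\left(U \right)} = \left(U^{2} + U U\right) + 201 = \left(U^{2} + U^{2}\right) + 201 = 2 U^{2} + 201 = 201 + 2 U^{2}$)
$\frac{36316 + \frac{1}{46666 + 29162}}{-38952 + j{\left(-220 \right)}} = \frac{36316 + \frac{1}{46666 + 29162}}{-38952 + \left(201 + 2 \left(-220\right)^{2}\right)} = \frac{36316 + \frac{1}{75828}}{-38952 + \left(201 + 2 \cdot 48400\right)} = \frac{36316 + \frac{1}{75828}}{-38952 + \left(201 + 96800\right)} = \frac{2753769649}{75828 \left(-38952 + 97001\right)} = \frac{2753769649}{75828 \cdot 58049} = \frac{2753769649}{75828} \cdot \frac{1}{58049} = \frac{2753769649}{4401739572}$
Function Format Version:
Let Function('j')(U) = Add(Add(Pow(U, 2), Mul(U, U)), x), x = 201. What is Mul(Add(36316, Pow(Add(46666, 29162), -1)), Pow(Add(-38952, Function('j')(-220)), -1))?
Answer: Rational(2753769649, 4401739572) ≈ 0.62561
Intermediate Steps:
Function('j')(U) = Add(201, Mul(2, Pow(U, 2))) (Function('j')(U) = Add(Add(Pow(U, 2), Mul(U, U)), 201) = Add(Add(Pow(U, 2), Pow(U, 2)), 201) = Add(Mul(2, Pow(U, 2)), 201) = Add(201, Mul(2, Pow(U, 2))))
Mul(Add(36316, Pow(Add(46666, 29162), -1)), Pow(Add(-38952, Function('j')(-220)), -1)) = Mul(Add(36316, Pow(Add(46666, 29162), -1)), Pow(Add(-38952, Add(201, Mul(2, Pow(-220, 2)))), -1)) = Mul(Add(36316, Pow(75828, -1)), Pow(Add(-38952, Add(201, Mul(2, 48400))), -1)) = Mul(Add(36316, Rational(1, 75828)), Pow(Add(-38952, Add(201, 96800)), -1)) = Mul(Rational(2753769649, 75828), Pow(Add(-38952, 97001), -1)) = Mul(Rational(2753769649, 75828), Pow(58049, -1)) = Mul(Rational(2753769649, 75828), Rational(1, 58049)) = Rational(2753769649, 4401739572)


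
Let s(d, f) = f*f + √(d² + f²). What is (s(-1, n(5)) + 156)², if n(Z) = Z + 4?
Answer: (237 + √82)² ≈ 60543.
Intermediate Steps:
n(Z) = 4 + Z
s(d, f) = f² + √(d² + f²)
(s(-1, n(5)) + 156)² = (((4 + 5)² + √((-1)² + (4 + 5)²)) + 156)² = ((9² + √(1 + 9²)) + 156)² = ((81 + √(1 + 81)) + 156)² = ((81 + √82) + 156)² = (237 + √82)²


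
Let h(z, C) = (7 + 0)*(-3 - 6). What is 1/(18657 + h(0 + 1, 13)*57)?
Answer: 1/15066 ≈ 6.6375e-5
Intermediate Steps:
h(z, C) = -63 (h(z, C) = 7*(-9) = -63)
1/(18657 + h(0 + 1, 13)*57) = 1/(18657 - 63*57) = 1/(18657 - 3591) = 1/15066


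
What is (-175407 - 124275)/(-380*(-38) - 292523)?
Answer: 299682/278083 ≈ 1.0777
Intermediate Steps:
(-175407 - 124275)/(-380*(-38) - 292523) = -299682/(14440 - 292523) = -299682/(-278083) = -299682*(-1/278083) = 299682/278083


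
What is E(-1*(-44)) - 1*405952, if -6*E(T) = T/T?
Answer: -2435713/6 ≈ -4.0595e+5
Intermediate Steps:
E(T) = -⅙ (E(T) = -T/(6*T) = -⅙*1 = -⅙)
E(-1*(-44)) - 1*405952 = -⅙ - 1*405952 = -⅙ - 405952 = -2435713/6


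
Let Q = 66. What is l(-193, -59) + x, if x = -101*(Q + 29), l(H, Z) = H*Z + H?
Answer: 1599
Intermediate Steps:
l(H, Z) = H + H*Z
x = -9595 (x = -101*(66 + 29) = -101*95 = -9595)
l(-193, -59) + x = -193*(1 - 59) - 9595 = -193*(-58) - 9595 = 11194 - 9595 = 1599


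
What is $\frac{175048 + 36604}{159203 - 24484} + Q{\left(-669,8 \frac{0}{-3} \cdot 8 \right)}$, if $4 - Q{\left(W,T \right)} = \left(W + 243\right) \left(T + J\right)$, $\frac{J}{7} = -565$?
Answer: $- \frac{226977862242}{134719} \approx -1.6848 \cdot 10^{6}$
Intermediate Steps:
$J = -3955$ ($J = 7 \left(-565\right) = -3955$)
$Q{\left(W,T \right)} = 4 - \left(-3955 + T\right) \left(243 + W\right)$ ($Q{\left(W,T \right)} = 4 - \left(W + 243\right) \left(T - 3955\right) = 4 - \left(243 + W\right) \left(-3955 + T\right) = 4 - \left(-3955 + T\right) \left(243 + W\right)$)
$\frac{175048 + 36604}{159203 - 24484} + Q{\left(-669,8 \frac{0}{-3} \cdot 8 \right)} = \frac{175048 + 36604}{159203 - 24484} + \left(961069 - 243 \cdot 8 \frac{0}{-3} \cdot 8 + 3955 \left(-669\right) - 8 \frac{0}{-3} \cdot 8 \left(-669\right)\right) = \frac{211652}{134719} - \left(1684826 + 8 \cdot 0 \left(- \frac{1}{3}\right) 8 \left(-669\right) + 243 \cdot 8 \cdot 0 \left(- \frac{1}{3}\right) 8\right) = 211652 \cdot \frac{1}{134719} - \left(1684826 + 8 \cdot 0 \cdot 8 \left(-669\right) + 243 \cdot 8 \cdot 0 \cdot 8\right) = \frac{211652}{134719} - \left(1684826 + 0 \cdot 8 \left(-669\right) + 243 \cdot 0 \cdot 8\right) = \frac{211652}{134719} - 1684826 = - \frac{226977862242}{134719}$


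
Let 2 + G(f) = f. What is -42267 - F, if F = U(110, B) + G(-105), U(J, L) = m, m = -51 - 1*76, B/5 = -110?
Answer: -42033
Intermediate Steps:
B = -550 (B = 5*(-110) = -550)
m = -127 (m = -51 - 76 = -127)
U(J, L) = -127
G(f) = -2 + f
F = -234 (F = -127 + (-2 - 105) = -127 - 107 = -234)
-42267 - F = -42267 - 1*(-234) = -42267 + 234 = -42033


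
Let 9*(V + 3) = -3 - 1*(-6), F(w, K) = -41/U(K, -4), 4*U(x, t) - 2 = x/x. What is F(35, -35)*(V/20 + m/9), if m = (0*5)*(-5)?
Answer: 328/45 ≈ 7.2889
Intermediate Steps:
U(x, t) = ¾ (U(x, t) = ½ + (x/x)/4 = ½ + (¼)*1 = ½ + ¼ = ¾)
m = 0 (m = 0*(-5) = 0)
F(w, K) = -164/3 (F(w, K) = -41/¾ = -41*4/3 = -164/3)
V = -8/3 (V = -3 + (-3 - 1*(-6))/9 = -3 + (-3 + 6)/9 = -3 + (⅑)*3 = -3 + ⅓ = -8/3 ≈ -2.6667)
F(35, -35)*(V/20 + m/9) = -164*(-8/3/20 + 0/9)/3 = -164*(-8/3*1/20 + 0*(⅑))/3 = -164*(-2/15 + 0)/3 = -164/3*(-2/15) = 328/45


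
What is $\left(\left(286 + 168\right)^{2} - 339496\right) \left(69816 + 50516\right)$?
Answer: $-16049882160$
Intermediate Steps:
$\left(\left(286 + 168\right)^{2} - 339496\right) \left(69816 + 50516\right) = \left(454^{2} - 339496\right) 120332 = \left(206116 - 339496\right) 120332 = \left(-133380\right) 120332 = -16049882160$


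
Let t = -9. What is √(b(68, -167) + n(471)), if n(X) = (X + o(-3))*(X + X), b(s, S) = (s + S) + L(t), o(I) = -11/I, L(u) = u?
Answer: 2*√111757 ≈ 668.60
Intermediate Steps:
b(s, S) = -9 + S + s (b(s, S) = (s + S) - 9 = (S + s) - 9 = -9 + S + s)
n(X) = 2*X*(11/3 + X) (n(X) = (X - 11/(-3))*(X + X) = (X - 11*(-⅓))*(2*X) = (X + 11/3)*(2*X) = (11/3 + X)*(2*X) = 2*X*(11/3 + X))
√(b(68, -167) + n(471)) = √((-9 - 167 + 68) + (⅔)*471*(11 + 3*471)) = √(-108 + (⅔)*471*(11 + 1413)) = √(-108 + (⅔)*471*1424) = √(-108 + 447136) = √447028 = 2*√111757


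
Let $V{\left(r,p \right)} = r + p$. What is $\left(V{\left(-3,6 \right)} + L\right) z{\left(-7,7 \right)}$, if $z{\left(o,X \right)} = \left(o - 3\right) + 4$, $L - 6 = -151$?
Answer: $852$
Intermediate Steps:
$L = -145$ ($L = 6 - 151 = -145$)
$V{\left(r,p \right)} = p + r$
$z{\left(o,X \right)} = 1 + o$ ($z{\left(o,X \right)} = \left(-3 + o\right) + 4 = 1 + o$)
$\left(V{\left(-3,6 \right)} + L\right) z{\left(-7,7 \right)} = \left(\left(6 - 3\right) - 145\right) \left(1 - 7\right) = \left(3 - 145\right) \left(-6\right) = \left(-142\right) \left(-6\right) = 852$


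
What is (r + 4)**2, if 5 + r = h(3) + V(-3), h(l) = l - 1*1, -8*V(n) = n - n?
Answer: 1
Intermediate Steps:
V(n) = 0 (V(n) = -(n - n)/8 = -1/8*0 = 0)
h(l) = -1 + l (h(l) = l - 1 = -1 + l)
r = -3 (r = -5 + ((-1 + 3) + 0) = -5 + (2 + 0) = -5 + 2 = -3)
(r + 4)**2 = (-3 + 4)**2 = 1**2 = 1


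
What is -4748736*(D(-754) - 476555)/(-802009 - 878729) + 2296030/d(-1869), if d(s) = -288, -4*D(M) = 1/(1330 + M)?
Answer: -54634398682831/40337712 ≈ -1.3544e+6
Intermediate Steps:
D(M) = -1/(4*(1330 + M))
-4748736*(D(-754) - 476555)/(-802009 - 878729) + 2296030/d(-1869) = -4748736*(-1/(5320 + 4*(-754)) - 476555)/(-802009 - 878729) + 2296030/(-288) = -(377172314080/280123 + 791456/(280123*(5320 - 3016))) + 2296030*(-1/288) = -4748736/((-1680738/(-1/2304 - 476555))) - 1148015/144 = -4748736/((-1680738/(-1097982721/2304))) - 1148015/144 = -4748736/((-1680738*(-2304/1097982721))) - 1148015/144 = -4748736/3872420352/1097982721 - 1148015/144 = -4748736*1097982721/3872420352 - 1148015/144 = -27156406638493/20168856 - 1148015/144 = -54634398682831/40337712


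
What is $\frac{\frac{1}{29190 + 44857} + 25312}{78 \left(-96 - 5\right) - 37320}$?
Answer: $- \frac{1874277665}{3346776306} \approx -0.56002$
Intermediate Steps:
$\frac{\frac{1}{29190 + 44857} + 25312}{78 \left(-96 - 5\right) - 37320} = \frac{\frac{1}{74047} + 25312}{78 \left(-101\right) - 37320} = \frac{\frac{1}{74047} + 25312}{-7878 - 37320} = \frac{1874277665}{74047 \left(-45198\right)} = \frac{1874277665}{74047} \left(- \frac{1}{45198}\right) = - \frac{1874277665}{3346776306}$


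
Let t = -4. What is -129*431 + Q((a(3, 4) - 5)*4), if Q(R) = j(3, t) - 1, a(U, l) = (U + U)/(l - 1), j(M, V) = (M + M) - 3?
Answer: -55597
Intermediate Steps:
j(M, V) = -3 + 2*M (j(M, V) = 2*M - 3 = -3 + 2*M)
a(U, l) = 2*U/(-1 + l) (a(U, l) = (2*U)/(-1 + l) = 2*U/(-1 + l))
Q(R) = 2 (Q(R) = (-3 + 2*3) - 1 = (-3 + 6) - 1 = 3 - 1 = 2)
-129*431 + Q((a(3, 4) - 5)*4) = -129*431 + 2 = -55599 + 2 = -55597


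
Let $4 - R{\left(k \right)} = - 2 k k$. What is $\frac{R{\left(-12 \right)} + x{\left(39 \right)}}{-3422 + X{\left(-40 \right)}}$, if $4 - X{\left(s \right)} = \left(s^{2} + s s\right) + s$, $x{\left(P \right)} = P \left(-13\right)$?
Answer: $\frac{215}{6578} \approx 0.032685$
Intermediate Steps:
$x{\left(P \right)} = - 13 P$
$X{\left(s \right)} = 4 - s - 2 s^{2}$ ($X{\left(s \right)} = 4 - \left(\left(s^{2} + s s\right) + s\right) = 4 - \left(\left(s^{2} + s^{2}\right) + s\right) = 4 - \left(2 s^{2} + s\right) = 4 - \left(s + 2 s^{2}\right) = 4 - s - 2 s^{2}$)
$R{\left(k \right)} = 4 + 2 k^{2}$ ($R{\left(k \right)} = 4 - - 2 k k = 4 - - 2 k^{2} = 4 + 2 k^{2}$)
$\frac{R{\left(-12 \right)} + x{\left(39 \right)}}{-3422 + X{\left(-40 \right)}} = \frac{\left(4 + 2 \left(-12\right)^{2}\right) - 507}{-3422 - \left(-44 + 3200\right)} = \frac{\left(4 + 2 \cdot 144\right) - 507}{-3422 + \left(4 + 40 - 3200\right)} = \frac{\left(4 + 288\right) - 507}{-3422 + \left(4 + 40 - 3200\right)} = \frac{292 - 507}{-3422 - 3156} = - \frac{215}{-6578} = \left(-215\right) \left(- \frac{1}{6578}\right) = \frac{215}{6578}$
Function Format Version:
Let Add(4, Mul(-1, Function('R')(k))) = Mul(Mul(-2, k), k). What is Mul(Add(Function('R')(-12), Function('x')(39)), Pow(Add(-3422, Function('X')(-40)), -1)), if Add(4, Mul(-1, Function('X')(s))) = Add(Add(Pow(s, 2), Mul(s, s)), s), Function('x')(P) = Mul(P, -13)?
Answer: Rational(215, 6578) ≈ 0.032685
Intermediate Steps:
Function('x')(P) = Mul(-13, P)
Function('X')(s) = Add(4, Mul(-1, s), Mul(-2, Pow(s, 2))) (Function('X')(s) = Add(4, Mul(-1, Add(Add(Pow(s, 2), Mul(s, s)), s))) = Add(4, Mul(-1, Add(Add(Pow(s, 2), Pow(s, 2)), s))) = Add(4, Mul(-1, Add(Mul(2, Pow(s, 2)), s))) = Add(4, Mul(-1, Add(s, Mul(2, Pow(s, 2))))) = Add(4, Add(Mul(-1, s), Mul(-2, Pow(s, 2)))) = Add(4, Mul(-1, s), Mul(-2, Pow(s, 2))))
Function('R')(k) = Add(4, Mul(2, Pow(k, 2))) (Function('R')(k) = Add(4, Mul(-1, Mul(Mul(-2, k), k))) = Add(4, Mul(-1, Mul(-2, Pow(k, 2)))) = Add(4, Mul(2, Pow(k, 2))))
Mul(Add(Function('R')(-12), Function('x')(39)), Pow(Add(-3422, Function('X')(-40)), -1)) = Mul(Add(Add(4, Mul(2, Pow(-12, 2))), Mul(-13, 39)), Pow(Add(-3422, Add(4, Mul(-1, -40), Mul(-2, Pow(-40, 2)))), -1)) = Mul(Add(Add(4, Mul(2, 144)), -507), Pow(Add(-3422, Add(4, 40, Mul(-2, 1600))), -1)) = Mul(Add(Add(4, 288), -507), Pow(Add(-3422, Add(4, 40, -3200)), -1)) = Mul(Add(292, -507), Pow(Add(-3422, -3156), -1)) = Mul(-215, Pow(-6578, -1)) = Mul(-215, Rational(-1, 6578)) = Rational(215, 6578)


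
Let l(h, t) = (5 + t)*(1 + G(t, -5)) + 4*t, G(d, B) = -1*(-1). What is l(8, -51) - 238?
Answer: -534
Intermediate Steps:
G(d, B) = 1
l(h, t) = 10 + 6*t (l(h, t) = (5 + t)*(1 + 1) + 4*t = (5 + t)*2 + 4*t = (10 + 2*t) + 4*t = 10 + 6*t)
l(8, -51) - 238 = (10 + 6*(-51)) - 238 = (10 - 306) - 238 = -296 - 238 = -534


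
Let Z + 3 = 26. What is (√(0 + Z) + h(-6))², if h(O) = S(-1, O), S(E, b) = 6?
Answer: (6 + √23)² ≈ 116.55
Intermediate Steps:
Z = 23 (Z = -3 + 26 = 23)
h(O) = 6
(√(0 + Z) + h(-6))² = (√(0 + 23) + 6)² = (√23 + 6)² = (6 + √23)²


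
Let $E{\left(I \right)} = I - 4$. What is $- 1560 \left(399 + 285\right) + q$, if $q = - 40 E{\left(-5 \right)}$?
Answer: $-1066680$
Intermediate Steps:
$E{\left(I \right)} = -4 + I$
$q = 360$ ($q = - 40 \left(-4 - 5\right) = \left(-40\right) \left(-9\right) = 360$)
$- 1560 \left(399 + 285\right) + q = - 1560 \left(399 + 285\right) + 360 = \left(-1560\right) 684 + 360 = -1067040 + 360 = -1066680$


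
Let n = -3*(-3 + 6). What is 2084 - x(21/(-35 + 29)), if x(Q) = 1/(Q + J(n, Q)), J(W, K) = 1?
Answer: 10422/5 ≈ 2084.4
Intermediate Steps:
n = -9 (n = -3*3 = -9)
x(Q) = 1/(1 + Q) (x(Q) = 1/(Q + 1) = 1/(1 + Q))
2084 - x(21/(-35 + 29)) = 2084 - 1/(1 + 21/(-35 + 29)) = 2084 - 1/(1 + 21/(-6)) = 2084 - 1/(1 + 21*(-1/6)) = 2084 - 1/(1 - 7/2) = 2084 - 1/(-5/2) = 2084 - 1*(-2/5) = 2084 + 2/5 = 10422/5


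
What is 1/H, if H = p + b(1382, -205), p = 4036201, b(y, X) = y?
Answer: 1/4037583 ≈ 2.4767e-7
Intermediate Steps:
H = 4037583 (H = 4036201 + 1382 = 4037583)
1/H = 1/4037583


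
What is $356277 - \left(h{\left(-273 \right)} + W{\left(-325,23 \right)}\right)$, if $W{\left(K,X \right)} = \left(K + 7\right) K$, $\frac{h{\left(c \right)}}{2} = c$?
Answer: $253473$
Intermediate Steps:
$h{\left(c \right)} = 2 c$
$W{\left(K,X \right)} = K \left(7 + K\right)$ ($W{\left(K,X \right)} = \left(7 + K\right) K = K \left(7 + K\right)$)
$356277 - \left(h{\left(-273 \right)} + W{\left(-325,23 \right)}\right) = 356277 - \left(2 \left(-273\right) - 325 \left(7 - 325\right)\right) = 356277 - \left(-546 - -103350\right) = 356277 - \left(-546 + 103350\right) = 356277 - 102804 = 253473$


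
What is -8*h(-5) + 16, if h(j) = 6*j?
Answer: 256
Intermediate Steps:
-8*h(-5) + 16 = -48*(-5) + 16 = -8*(-30) + 16 = 240 + 16 = 256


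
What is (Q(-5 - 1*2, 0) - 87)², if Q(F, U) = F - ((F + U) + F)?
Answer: 6400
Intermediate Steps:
Q(F, U) = -F - U (Q(F, U) = F - (U + 2*F) = F + (-U - 2*F) = -F - U)
(Q(-5 - 1*2, 0) - 87)² = ((-(-5 - 1*2) - 1*0) - 87)² = ((-(-5 - 2) + 0) - 87)² = ((-1*(-7) + 0) - 87)² = ((7 + 0) - 87)² = (7 - 87)² = (-80)² = 6400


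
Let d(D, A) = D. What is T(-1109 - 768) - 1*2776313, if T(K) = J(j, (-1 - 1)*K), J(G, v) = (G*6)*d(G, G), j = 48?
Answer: -2762489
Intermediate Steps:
J(G, v) = 6*G² (J(G, v) = (G*6)*G = (6*G)*G = 6*G²)
T(K) = 13824 (T(K) = 6*48² = 6*2304 = 13824)
T(-1109 - 768) - 1*2776313 = 13824 - 1*2776313 = 13824 - 2776313 = -2762489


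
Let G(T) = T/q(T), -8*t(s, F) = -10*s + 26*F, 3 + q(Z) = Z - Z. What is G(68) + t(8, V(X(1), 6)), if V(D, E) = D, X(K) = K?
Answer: -191/12 ≈ -15.917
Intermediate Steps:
q(Z) = -3 (q(Z) = -3 + (Z - Z) = -3 + 0 = -3)
t(s, F) = -13*F/4 + 5*s/4 (t(s, F) = -(-10*s + 26*F)/8 = -13*F/4 + 5*s/4)
G(T) = -T/3 (G(T) = T/(-3) = T*(-1/3) = -T/3)
G(68) + t(8, V(X(1), 6)) = -1/3*68 + (-13/4*1 + (5/4)*8) = -68/3 + (-13/4 + 10) = -68/3 + 27/4 = -191/12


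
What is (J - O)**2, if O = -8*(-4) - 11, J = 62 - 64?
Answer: 529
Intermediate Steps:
J = -2
O = 21 (O = 32 - 11 = 21)
(J - O)**2 = (-2 - 1*21)**2 = (-2 - 21)**2 = (-23)**2 = 529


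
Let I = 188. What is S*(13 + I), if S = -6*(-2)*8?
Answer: 19296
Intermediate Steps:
S = 96 (S = 12*8 = 96)
S*(13 + I) = 96*(13 + 188) = 96*201 = 19296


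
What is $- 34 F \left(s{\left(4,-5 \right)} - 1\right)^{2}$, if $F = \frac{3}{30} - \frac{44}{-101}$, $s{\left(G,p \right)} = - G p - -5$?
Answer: $- \frac{5297472}{505} \approx -10490.0$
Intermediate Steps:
$s{\left(G,p \right)} = 5 - G p$ ($s{\left(G,p \right)} = - G p + 5 = 5 - G p$)
$F = \frac{541}{1010}$ ($F = 3 \cdot \frac{1}{30} - - \frac{44}{101} = \frac{1}{10} + \frac{44}{101} = \frac{541}{1010} \approx 0.53564$)
$- 34 F \left(s{\left(4,-5 \right)} - 1\right)^{2} = \left(-34\right) \frac{541}{1010} \left(\left(5 - 4 \left(-5\right)\right) - 1\right)^{2} = - \frac{9197 \left(\left(5 + 20\right) - 1\right)^{2}}{505} = - \frac{9197 \left(25 - 1\right)^{2}}{505} = - \frac{9197 \cdot 24^{2}}{505} = \left(- \frac{9197}{505}\right) 576 = - \frac{5297472}{505}$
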